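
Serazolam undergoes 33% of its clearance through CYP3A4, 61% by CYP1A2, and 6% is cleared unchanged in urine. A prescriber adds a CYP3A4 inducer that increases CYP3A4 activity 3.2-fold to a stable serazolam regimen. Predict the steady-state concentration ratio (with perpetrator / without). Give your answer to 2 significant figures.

CYP3A4: 0.33 × 3.2 = 1.056
CYP1A2: 0.61 (unchanged)
Other: 0.06 (unchanged)
CL_new/CL_old = 1.056 + 0.61 + 0.06 = 1.726.
Steady-state concentration is inversely proportional to clearance, so the fold-change is 1 / 1.726 = 0.58.

0.58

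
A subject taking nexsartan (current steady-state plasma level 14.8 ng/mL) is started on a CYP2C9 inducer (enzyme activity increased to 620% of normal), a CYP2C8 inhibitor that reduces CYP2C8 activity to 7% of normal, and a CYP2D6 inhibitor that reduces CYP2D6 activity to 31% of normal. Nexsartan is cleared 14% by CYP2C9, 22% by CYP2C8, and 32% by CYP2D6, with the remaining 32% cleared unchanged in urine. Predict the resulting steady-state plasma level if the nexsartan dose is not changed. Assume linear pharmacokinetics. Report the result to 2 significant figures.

11 ng/mL

The CYP2C9 pathway (14% of clearance) rises to 6.2× activity: 0.14 × 6.2 = 0.868.
The CYP2C8 pathway (22% of clearance) falls to 0.07× activity: 0.22 × 0.07 = 0.0154.
The CYP2D6 pathway (32% of clearance) drops to 0.31× activity: 0.32 × 0.31 = 0.0992.
The remaining 32% of clearance is unaffected.
CL_new/CL_old = 0.868 + 0.0154 + 0.0992 + 0.32 = 1.3026.
Dividing the baseline by the relative clearance: 14.8 / 1.3026 = 11 ng/mL.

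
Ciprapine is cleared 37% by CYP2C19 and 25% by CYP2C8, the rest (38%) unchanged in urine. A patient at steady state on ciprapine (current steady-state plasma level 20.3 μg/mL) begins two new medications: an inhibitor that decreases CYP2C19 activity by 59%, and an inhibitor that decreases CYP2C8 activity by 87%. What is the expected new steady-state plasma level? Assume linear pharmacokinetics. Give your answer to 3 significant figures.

36.0 μg/mL

The CYP2C19 pathway (37% of clearance) is reduced to 0.41× activity: 0.37 × 0.41 = 0.1517.
The CYP2C8 pathway (25% of clearance) is reduced to 0.13× activity: 0.25 × 0.13 = 0.0325.
The remaining 38% of clearance is unaffected.
Relative clearance = 0.1517 + 0.0325 + 0.38 = 0.5642.
Dividing the baseline by the relative clearance: 20.3 / 0.5642 = 36.0 μg/mL.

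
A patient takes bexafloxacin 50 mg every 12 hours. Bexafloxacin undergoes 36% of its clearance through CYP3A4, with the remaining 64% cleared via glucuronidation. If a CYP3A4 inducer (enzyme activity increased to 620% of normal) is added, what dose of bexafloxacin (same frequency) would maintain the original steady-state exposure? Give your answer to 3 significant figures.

The CYP3A4 pathway (36% of clearance) increases to 6.2× activity: 0.36 × 6.2 = 2.232.
Non-CYP routes (64%) are unchanged.
Relative clearance = 2.232 + 0.64 = 2.872.
To maintain the same steady-state level, dose must scale with clearance: new dose = 50 × 2.872 = 144 mg.

144 mg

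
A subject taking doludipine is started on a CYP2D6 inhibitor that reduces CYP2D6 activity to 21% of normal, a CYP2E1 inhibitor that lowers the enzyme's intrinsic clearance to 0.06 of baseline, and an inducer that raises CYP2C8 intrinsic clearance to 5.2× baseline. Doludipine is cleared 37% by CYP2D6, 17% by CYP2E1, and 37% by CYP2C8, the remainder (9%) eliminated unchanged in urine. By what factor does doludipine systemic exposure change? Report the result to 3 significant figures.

The CYP2D6 pathway (37% of clearance) drops to 0.21× activity: 0.37 × 0.21 = 0.0777.
The CYP2E1 pathway (17% of clearance) falls to 0.06× activity: 0.17 × 0.06 = 0.0102.
The CYP2C8 pathway (37% of clearance) is boosted to 5.2× activity: 0.37 × 5.2 = 1.924.
The remaining 9% of clearance is unaffected.
CL_new/CL_old = 0.0777 + 0.0102 + 1.924 + 0.09 = 2.1019.
Because systemic exposure varies inversely with clearance, the combined effect is 1 / 2.1019 = 0.476.

0.476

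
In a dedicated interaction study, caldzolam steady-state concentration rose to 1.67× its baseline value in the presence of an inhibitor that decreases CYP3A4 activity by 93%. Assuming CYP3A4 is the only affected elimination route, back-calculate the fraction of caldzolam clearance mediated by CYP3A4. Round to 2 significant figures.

0.43

Let x = fm,CYP3A4. Because steady-state concentration ∝ 1/CL, relative clearance fell to 1/1.67 = 0.5988.
Setting x·0.07 + (1 − x) = 0.5988 and solving: x = (0.5988 − 1)/(0.07 − 1) = 0.43.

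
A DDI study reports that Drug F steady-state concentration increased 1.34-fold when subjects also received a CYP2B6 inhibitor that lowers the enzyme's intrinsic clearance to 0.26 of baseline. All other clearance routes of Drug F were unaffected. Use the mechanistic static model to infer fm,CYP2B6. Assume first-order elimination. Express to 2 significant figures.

0.34

CL'/CL = 1 / 1.34 = 0.7463
0.26·fm + (1 − fm) = 0.7463
fm = (0.7463 − 1) / (0.26 − 1) = 0.34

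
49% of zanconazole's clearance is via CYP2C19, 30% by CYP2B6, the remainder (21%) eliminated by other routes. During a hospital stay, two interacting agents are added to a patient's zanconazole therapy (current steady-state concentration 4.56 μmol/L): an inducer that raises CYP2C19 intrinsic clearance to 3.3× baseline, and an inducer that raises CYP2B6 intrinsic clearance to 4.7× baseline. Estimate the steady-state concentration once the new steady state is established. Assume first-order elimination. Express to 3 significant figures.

1.41 μmol/L

CYP2C19: 0.49 × 3.3 = 1.617
CYP2B6: 0.3 × 4.7 = 1.41
Other: 0.21 (unchanged)
CL_new/CL_old = 1.617 + 1.41 + 0.21 = 3.237.
Dividing the baseline by the relative clearance: 4.56 / 3.237 = 1.41 μmol/L.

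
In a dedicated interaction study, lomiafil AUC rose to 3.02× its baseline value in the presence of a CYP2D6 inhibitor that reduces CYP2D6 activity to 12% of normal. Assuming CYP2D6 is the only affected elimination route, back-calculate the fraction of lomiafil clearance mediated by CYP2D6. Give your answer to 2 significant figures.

0.76

CL'/CL = 1 / 3.02 = 0.3311
0.12·fm + (1 − fm) = 0.3311
fm = (0.3311 − 1) / (0.12 − 1) = 0.76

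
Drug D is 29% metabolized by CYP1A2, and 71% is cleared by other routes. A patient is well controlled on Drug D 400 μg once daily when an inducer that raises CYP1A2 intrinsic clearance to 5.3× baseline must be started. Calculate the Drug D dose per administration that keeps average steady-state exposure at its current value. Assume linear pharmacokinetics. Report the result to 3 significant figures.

CYP1A2: 0.29 × 5.3 = 1.537
Other: 0.71 (unchanged)
Relative clearance = 1.537 + 0.71 = 2.247.
Exposure is unchanged when dose changes in proportion to clearance. New dose = 400 μg × 2.247 = 899 μg.

899 μg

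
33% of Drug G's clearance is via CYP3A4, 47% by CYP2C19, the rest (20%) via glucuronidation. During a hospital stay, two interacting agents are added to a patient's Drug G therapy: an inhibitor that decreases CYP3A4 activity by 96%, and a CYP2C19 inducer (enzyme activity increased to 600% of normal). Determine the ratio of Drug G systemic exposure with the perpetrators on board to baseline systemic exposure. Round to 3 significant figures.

The CYP3A4 pathway (33% of clearance) drops to 0.04× activity: 0.33 × 0.04 = 0.0132.
The CYP2C19 pathway (47% of clearance) increases to 6× activity: 0.47 × 6 = 2.82.
The remaining 20% of clearance is unaffected.
CL_new/CL_old = 0.0132 + 2.82 + 0.2 = 3.0332.
Systemic exposure ∝ 1/CL: fold-change = 1 / 3.0332 = 0.330.

0.330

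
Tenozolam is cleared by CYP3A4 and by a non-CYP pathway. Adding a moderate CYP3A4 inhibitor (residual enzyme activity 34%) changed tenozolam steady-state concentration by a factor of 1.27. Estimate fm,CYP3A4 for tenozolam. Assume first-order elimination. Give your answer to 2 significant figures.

0.32

Let fm be the CYP3A4 fraction. New clearance relative to baseline = fm × 0.34 + (1 − fm).
Steady-state concentration ratio = 1 / (new CL fraction), so new CL fraction = 1 / 1.27 = 0.7874.
fm × 0.34 + 1 − fm = 0.7874  ⇒  fm × (0.34 − 1) = −0.2126  ⇒  fm = 0.32.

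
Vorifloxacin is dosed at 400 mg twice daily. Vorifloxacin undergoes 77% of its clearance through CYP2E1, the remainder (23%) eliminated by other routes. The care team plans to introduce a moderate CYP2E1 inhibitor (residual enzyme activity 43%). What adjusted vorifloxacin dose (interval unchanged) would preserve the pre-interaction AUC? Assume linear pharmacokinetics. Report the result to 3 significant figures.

224 mg

The CYP2E1 pathway (77% of clearance) drops to 0.43× activity: 0.77 × 0.43 = 0.3311.
Non-CYP routes (23%) are unchanged.
New clearance relative to baseline: 0.3311 + 0.23 = 0.5611.
Css,avg = (dose rate)/CL, so holding Css fixed requires dose ∝ CL: 400 × 0.5611 = 224 mg.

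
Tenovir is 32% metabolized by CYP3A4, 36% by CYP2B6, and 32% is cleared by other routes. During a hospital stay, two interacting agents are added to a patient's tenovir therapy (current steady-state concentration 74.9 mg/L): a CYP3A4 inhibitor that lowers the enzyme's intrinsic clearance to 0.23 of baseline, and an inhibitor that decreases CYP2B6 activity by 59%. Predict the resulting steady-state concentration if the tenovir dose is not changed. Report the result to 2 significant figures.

The CYP3A4 pathway (32% of clearance) drops to 0.23× activity: 0.32 × 0.23 = 0.0736.
The CYP2B6 pathway (36% of clearance) drops to 0.41× activity: 0.36 × 0.41 = 0.1476.
The remaining 32% of clearance is unaffected.
CL_new/CL_old = 0.0736 + 0.1476 + 0.32 = 0.5412.
Steady-state concentration ∝ 1/CL: new value = 74.9 / 0.5412 = 1.4 × 10² mg/L.

1.4 × 10² mg/L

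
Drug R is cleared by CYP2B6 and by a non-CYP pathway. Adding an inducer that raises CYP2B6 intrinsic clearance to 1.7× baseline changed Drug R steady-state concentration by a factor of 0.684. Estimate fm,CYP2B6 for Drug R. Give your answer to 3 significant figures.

Let x = fm,CYP2B6. Because steady-state concentration ∝ 1/CL, relative clearance rose to 1/0.684 = 1.462.
Setting x·1.7 + (1 − x) = 1.462 and solving: x = (1.462 − 1)/(1.7 − 1) = 0.660.

0.660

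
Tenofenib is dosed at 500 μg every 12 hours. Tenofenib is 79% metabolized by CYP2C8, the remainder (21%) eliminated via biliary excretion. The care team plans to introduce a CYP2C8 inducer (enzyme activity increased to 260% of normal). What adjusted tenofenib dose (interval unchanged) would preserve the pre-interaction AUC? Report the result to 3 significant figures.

The CYP2C8 pathway (79% of clearance) increases to 2.6× activity: 0.79 × 2.6 = 2.054.
Non-CYP routes (21%) are unchanged.
New clearance relative to baseline: 2.054 + 0.21 = 2.264.
To maintain the same steady-state level, dose must scale with clearance: new dose = 500 × 2.264 = 1.13 × 10³ μg.

1.13 × 10³ μg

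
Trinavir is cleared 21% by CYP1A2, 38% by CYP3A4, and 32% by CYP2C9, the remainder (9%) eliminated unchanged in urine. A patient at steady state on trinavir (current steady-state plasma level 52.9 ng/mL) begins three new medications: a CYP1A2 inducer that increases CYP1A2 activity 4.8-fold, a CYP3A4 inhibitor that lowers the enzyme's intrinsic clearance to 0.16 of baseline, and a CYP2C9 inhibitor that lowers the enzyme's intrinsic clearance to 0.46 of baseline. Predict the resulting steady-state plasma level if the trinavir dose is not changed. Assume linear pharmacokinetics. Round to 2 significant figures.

41 ng/mL

CYP1A2: 0.21 × 4.8 = 1.008
CYP3A4: 0.38 × 0.16 = 0.0608
CYP2C9: 0.32 × 0.46 = 0.1472
Other: 0.09 (unchanged)
New clearance relative to baseline: 1.008 + 0.0608 + 0.1472 + 0.09 = 1.306.
Dividing the baseline by the relative clearance: 52.9 / 1.306 = 41 ng/mL.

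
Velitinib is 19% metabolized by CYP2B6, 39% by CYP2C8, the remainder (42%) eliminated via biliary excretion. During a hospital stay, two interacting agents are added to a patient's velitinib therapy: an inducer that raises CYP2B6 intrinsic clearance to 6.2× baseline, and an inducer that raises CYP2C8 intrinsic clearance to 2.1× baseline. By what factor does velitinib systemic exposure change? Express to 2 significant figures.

0.41

The CYP2B6 pathway (19% of clearance) rises to 6.2× activity: 0.19 × 6.2 = 1.178.
The CYP2C8 pathway (39% of clearance) is boosted to 2.1× activity: 0.39 × 2.1 = 0.819.
The remaining 42% of clearance is unaffected.
CL_new/CL_old = 1.178 + 0.819 + 0.42 = 2.417.
Systemic exposure ∝ 1/CL: fold-change = 1 / 2.417 = 0.41.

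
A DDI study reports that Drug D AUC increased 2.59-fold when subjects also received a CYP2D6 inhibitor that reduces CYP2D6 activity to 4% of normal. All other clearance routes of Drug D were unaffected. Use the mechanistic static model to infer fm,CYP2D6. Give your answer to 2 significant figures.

0.64

CL'/CL = 1 / 2.59 = 0.3861
0.04·fm + (1 − fm) = 0.3861
fm = (0.3861 − 1) / (0.04 − 1) = 0.64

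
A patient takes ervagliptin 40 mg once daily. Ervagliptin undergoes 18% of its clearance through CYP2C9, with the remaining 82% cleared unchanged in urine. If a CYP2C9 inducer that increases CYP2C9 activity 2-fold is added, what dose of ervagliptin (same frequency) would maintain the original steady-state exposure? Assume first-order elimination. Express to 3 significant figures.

CYP2C9: 0.18 × 2 = 0.36
Other: 0.82 (unchanged)
Relative clearance = 0.36 + 0.82 = 1.18.
To maintain the same steady-state level, dose must scale with clearance: new dose = 40 × 1.18 = 47.2 mg.

47.2 mg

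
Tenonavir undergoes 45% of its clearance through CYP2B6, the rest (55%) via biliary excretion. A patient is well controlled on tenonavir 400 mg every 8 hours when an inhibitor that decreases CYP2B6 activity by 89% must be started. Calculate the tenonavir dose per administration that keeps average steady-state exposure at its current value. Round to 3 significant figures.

240 mg

The CYP2B6 pathway (45% of clearance) is reduced to 0.11× activity: 0.45 × 0.11 = 0.0495.
Non-CYP routes (55%) are unchanged.
New clearance relative to baseline: 0.0495 + 0.55 = 0.5995.
To maintain the same steady-state level, dose must scale with clearance: new dose = 400 × 0.5995 = 240 mg.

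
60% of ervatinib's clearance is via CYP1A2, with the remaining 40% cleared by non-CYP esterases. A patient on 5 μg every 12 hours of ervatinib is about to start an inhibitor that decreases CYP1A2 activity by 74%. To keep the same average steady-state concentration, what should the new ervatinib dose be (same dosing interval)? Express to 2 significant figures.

CYP1A2: 0.6 × 0.26 = 0.156
Other: 0.4 (unchanged)
New clearance relative to baseline: 0.156 + 0.4 = 0.556.
To maintain the same steady-state level, dose must scale with clearance: new dose = 5 × 0.556 = 2.8 μg.

2.8 μg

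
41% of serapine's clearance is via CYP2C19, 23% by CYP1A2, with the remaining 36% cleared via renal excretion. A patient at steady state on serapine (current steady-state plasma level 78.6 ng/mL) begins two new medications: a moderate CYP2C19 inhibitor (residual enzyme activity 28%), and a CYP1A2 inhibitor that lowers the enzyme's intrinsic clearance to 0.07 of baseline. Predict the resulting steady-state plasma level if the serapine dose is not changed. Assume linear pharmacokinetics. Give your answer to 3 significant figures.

The CYP2C19 pathway (41% of clearance) drops to 0.28× activity: 0.41 × 0.28 = 0.1148.
The CYP1A2 pathway (23% of clearance) is reduced to 0.07× activity: 0.23 × 0.07 = 0.0161.
The remaining 36% of clearance is unaffected.
New clearance relative to baseline: 0.1148 + 0.0161 + 0.36 = 0.4909.
New steady-state plasma level = 78.6 / 0.4909 = 160 ng/mL (concentration scales inversely with clearance).

160 ng/mL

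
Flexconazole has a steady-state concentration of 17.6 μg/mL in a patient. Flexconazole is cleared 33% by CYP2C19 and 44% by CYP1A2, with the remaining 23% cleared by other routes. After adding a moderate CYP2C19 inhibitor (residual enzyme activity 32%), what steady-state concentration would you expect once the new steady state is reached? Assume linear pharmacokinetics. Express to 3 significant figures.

22.7 μg/mL

CYP2C19: 0.33 × 0.32 = 0.1056
CYP1A2: 0.44 (unchanged)
Other: 0.23 (unchanged)
Relative clearance = 0.1056 + 0.44 + 0.23 = 0.7756.
New steady-state concentration = baseline ÷ relative clearance = 17.6 / 0.7756 = 22.7 μg/mL.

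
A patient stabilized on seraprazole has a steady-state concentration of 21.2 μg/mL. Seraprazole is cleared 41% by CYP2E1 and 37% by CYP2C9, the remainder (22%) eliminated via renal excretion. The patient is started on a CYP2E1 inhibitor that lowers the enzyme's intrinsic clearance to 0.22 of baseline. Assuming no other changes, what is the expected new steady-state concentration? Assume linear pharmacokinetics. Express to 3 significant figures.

31.2 μg/mL

The CYP2E1 pathway (41% of clearance) drops to 0.22× activity: 0.41 × 0.22 = 0.0902.
CYP2C9 (37%) and the residual 22% are unaffected.
CL_new/CL_old = 0.0902 + 0.37 + 0.22 = 0.6802.
With dosing unchanged, steady-state concentration scales as 1/CL: 21.2 / 0.6802 = 31.2 μg/mL.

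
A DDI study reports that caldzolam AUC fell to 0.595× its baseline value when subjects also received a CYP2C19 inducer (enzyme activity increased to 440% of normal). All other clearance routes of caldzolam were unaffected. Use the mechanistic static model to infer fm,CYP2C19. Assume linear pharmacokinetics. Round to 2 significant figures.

0.20

CL'/CL = 1 / 0.595 = 1.681
4.4·fm + (1 − fm) = 1.681
fm = (1.681 − 1) / (4.4 − 1) = 0.20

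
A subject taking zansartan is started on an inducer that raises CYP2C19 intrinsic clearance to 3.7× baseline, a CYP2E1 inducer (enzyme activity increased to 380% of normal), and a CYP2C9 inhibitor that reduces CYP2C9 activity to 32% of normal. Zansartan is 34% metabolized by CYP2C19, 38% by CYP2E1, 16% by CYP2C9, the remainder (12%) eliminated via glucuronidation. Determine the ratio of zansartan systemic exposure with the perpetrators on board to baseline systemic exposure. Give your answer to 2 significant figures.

The CYP2C19 pathway (34% of clearance) rises to 3.7× activity: 0.34 × 3.7 = 1.258.
The CYP2E1 pathway (38% of clearance) is boosted to 3.8× activity: 0.38 × 3.8 = 1.444.
The CYP2C9 pathway (16% of clearance) falls to 0.32× activity: 0.16 × 0.32 = 0.0512.
The remaining 12% of clearance is unaffected.
CL_new/CL_old = 1.258 + 1.444 + 0.0512 + 0.12 = 2.8732.
Net systemic exposure ratio = 1 / 2.8732 = 0.35.

0.35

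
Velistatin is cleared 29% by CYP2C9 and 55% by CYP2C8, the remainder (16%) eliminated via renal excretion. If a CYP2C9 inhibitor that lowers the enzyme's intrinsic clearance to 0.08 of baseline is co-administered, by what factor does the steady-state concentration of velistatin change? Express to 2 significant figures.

CYP2C9: 0.29 × 0.08 = 0.0232
CYP2C8: 0.55 (unchanged)
Other: 0.16 (unchanged)
Relative clearance = 0.0232 + 0.55 + 0.16 = 0.7332.
Steady-state concentration is inversely proportional to clearance, so the fold-change is 1 / 0.7332 = 1.4.

1.4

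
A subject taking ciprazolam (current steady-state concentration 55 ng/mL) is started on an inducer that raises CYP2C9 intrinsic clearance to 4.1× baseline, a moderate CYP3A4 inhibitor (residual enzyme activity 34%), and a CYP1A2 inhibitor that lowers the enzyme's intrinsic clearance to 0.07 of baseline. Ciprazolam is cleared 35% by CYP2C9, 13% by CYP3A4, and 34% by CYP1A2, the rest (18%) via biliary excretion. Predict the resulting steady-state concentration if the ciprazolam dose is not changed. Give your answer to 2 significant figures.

CYP2C9: 0.35 × 4.1 = 1.435
CYP3A4: 0.13 × 0.34 = 0.0442
CYP1A2: 0.34 × 0.07 = 0.0238
Other: 0.18 (unchanged)
New clearance relative to baseline: 1.435 + 0.0442 + 0.0238 + 0.18 = 1.683.
Steady-state concentration ∝ 1/CL: new value = 55 / 1.683 = 33 ng/mL.

33 ng/mL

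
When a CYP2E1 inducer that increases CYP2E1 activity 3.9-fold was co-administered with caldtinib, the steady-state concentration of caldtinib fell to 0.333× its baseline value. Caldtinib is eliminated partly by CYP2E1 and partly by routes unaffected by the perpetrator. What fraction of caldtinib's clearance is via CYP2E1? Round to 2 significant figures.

Let x = fm,CYP2E1. Because steady-state concentration ∝ 1/CL, relative clearance rose to 1/0.333 = 3.003.
Setting x·3.9 + (1 − x) = 3.003 and solving: x = (3.003 − 1)/(3.9 − 1) = 0.69.

0.69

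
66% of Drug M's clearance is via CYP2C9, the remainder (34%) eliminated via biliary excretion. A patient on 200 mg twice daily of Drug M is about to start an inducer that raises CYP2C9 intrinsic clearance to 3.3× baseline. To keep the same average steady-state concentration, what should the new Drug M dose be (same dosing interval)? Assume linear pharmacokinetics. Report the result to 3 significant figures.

504 mg

The CYP2C9 pathway (66% of clearance) rises to 3.3× activity: 0.66 × 3.3 = 2.178.
The remaining 34% of clearance is unaffected.
New clearance relative to baseline: 2.178 + 0.34 = 2.518.
Exposure is unchanged when dose changes in proportion to clearance. New dose = 200 mg × 2.518 = 504 mg.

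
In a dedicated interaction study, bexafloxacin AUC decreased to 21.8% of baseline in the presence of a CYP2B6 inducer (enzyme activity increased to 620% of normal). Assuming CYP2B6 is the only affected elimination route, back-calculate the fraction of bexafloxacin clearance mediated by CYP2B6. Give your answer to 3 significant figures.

0.690

CL'/CL = 1 / 0.218 = 4.587
6.2·fm + (1 − fm) = 4.587
fm = (4.587 − 1) / (6.2 − 1) = 0.690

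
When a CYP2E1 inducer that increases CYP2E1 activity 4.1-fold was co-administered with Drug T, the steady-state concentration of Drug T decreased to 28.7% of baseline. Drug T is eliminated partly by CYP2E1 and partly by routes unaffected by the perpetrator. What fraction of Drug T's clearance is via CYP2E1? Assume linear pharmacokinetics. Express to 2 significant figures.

CL'/CL = 1 / 0.287 = 3.484
4.1·fm + (1 − fm) = 3.484
fm = (3.484 − 1) / (4.1 − 1) = 0.80

0.80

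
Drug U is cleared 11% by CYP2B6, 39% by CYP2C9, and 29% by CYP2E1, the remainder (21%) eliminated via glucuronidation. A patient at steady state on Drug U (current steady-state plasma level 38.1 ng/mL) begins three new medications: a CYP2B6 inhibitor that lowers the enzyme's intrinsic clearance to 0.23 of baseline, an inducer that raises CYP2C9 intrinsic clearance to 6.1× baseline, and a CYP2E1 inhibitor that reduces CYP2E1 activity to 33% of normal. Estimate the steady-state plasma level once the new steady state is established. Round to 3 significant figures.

The CYP2B6 pathway (11% of clearance) falls to 0.23× activity: 0.11 × 0.23 = 0.0253.
The CYP2C9 pathway (39% of clearance) rises to 6.1× activity: 0.39 × 6.1 = 2.379.
The CYP2E1 pathway (29% of clearance) falls to 0.33× activity: 0.29 × 0.33 = 0.0957.
The remaining 21% of clearance is unaffected.
New clearance relative to baseline: 0.0253 + 2.379 + 0.0957 + 0.21 = 2.71.
Dividing the baseline by the relative clearance: 38.1 / 2.71 = 14.1 ng/mL.

14.1 ng/mL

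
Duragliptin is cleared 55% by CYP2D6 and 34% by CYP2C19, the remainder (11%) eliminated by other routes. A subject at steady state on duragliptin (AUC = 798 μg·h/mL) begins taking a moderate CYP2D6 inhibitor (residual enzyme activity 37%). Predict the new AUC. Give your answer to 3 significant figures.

1.22 × 10³ μg·h/mL

The CYP2D6 pathway (55% of clearance) drops to 0.37× activity: 0.55 × 0.37 = 0.2035.
CYP2C19 (34%) and the residual 11% are unaffected.
CL_new/CL_old = 0.2035 + 0.34 + 0.11 = 0.6535.
New AUC = baseline ÷ relative clearance = 798 / 0.6535 = 1.22 × 10³ μg·h/mL.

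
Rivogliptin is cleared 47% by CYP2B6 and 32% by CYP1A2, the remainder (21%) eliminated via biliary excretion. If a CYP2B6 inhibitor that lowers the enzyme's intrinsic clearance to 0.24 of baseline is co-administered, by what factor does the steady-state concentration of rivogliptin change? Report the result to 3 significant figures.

1.56

The CYP2B6 pathway (47% of clearance) is reduced to 0.24× activity: 0.47 × 0.24 = 0.1128.
CYP1A2 (32%) and the residual 21% are unaffected.
CL_new/CL_old = 0.1128 + 0.32 + 0.21 = 0.6428.
Since steady-state concentration ∝ 1/CL, the ratio is 1 / 0.6428 = 1.56.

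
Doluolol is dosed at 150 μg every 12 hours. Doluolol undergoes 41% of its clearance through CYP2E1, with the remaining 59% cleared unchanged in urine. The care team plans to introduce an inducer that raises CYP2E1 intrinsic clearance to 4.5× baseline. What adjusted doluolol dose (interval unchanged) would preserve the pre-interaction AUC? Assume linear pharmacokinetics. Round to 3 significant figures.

The CYP2E1 pathway (41% of clearance) rises to 4.5× activity: 0.41 × 4.5 = 1.845.
The remaining 59% of clearance is unaffected.
New clearance relative to baseline: 1.845 + 0.59 = 2.435.
Exposure is unchanged when dose changes in proportion to clearance. New dose = 150 μg × 2.435 = 365 μg.

365 μg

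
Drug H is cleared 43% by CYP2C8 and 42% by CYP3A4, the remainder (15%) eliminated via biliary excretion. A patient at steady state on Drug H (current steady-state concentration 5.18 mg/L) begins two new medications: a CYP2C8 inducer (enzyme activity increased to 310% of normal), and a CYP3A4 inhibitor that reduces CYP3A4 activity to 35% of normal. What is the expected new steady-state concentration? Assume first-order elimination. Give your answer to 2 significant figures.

The CYP2C8 pathway (43% of clearance) is boosted to 3.1× activity: 0.43 × 3.1 = 1.333.
The CYP3A4 pathway (42% of clearance) is reduced to 0.35× activity: 0.42 × 0.35 = 0.147.
Non-CYP routes (15%) are unchanged.
New clearance relative to baseline: 1.333 + 0.147 + 0.15 = 1.63.
New steady-state concentration = 5.18 / 1.63 = 3.2 mg/L (concentration scales inversely with clearance).

3.2 mg/L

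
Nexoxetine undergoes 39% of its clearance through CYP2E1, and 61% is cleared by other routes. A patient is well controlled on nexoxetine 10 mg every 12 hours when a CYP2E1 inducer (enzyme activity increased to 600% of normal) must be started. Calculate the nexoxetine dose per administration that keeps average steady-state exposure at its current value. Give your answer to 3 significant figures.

29.5 mg

CYP2E1: 0.39 × 6 = 2.34
Other: 0.61 (unchanged)
CL_new/CL_old = 2.34 + 0.61 = 2.95.
Css,avg = (dose rate)/CL, so holding Css fixed requires dose ∝ CL: 10 × 2.95 = 29.5 mg.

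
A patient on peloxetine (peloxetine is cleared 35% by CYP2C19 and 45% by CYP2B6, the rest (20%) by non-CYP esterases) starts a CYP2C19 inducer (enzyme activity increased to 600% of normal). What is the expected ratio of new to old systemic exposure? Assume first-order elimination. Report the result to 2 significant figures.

The CYP2C19 pathway (35% of clearance) is boosted to 6× activity: 0.35 × 6 = 2.1.
CYP2B6 (45%) and the residual 20% are unaffected.
CL_new/CL_old = 2.1 + 0.45 + 0.2 = 2.75.
Systemic exposure is inversely proportional to clearance, so the fold-change is 1 / 2.75 = 0.36.

0.36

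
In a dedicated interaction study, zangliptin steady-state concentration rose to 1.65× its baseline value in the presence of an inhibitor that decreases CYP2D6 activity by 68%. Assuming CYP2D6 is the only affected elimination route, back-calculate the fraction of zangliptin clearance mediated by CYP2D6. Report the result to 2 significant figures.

CL'/CL = 1 / 1.65 = 0.6061
0.32·fm + (1 − fm) = 0.6061
fm = (0.6061 − 1) / (0.32 − 1) = 0.58

0.58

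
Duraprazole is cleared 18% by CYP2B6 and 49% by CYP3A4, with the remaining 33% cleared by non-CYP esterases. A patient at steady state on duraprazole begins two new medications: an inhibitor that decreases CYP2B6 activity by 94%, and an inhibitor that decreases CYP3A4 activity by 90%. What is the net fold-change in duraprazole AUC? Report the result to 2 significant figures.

The CYP2B6 pathway (18% of clearance) falls to 0.06× activity: 0.18 × 0.06 = 0.0108.
The CYP3A4 pathway (49% of clearance) is reduced to 0.1× activity: 0.49 × 0.1 = 0.049.
The remaining 33% of clearance is unaffected.
New clearance relative to baseline: 0.0108 + 0.049 + 0.33 = 0.3898.
Net AUC ratio = 1 / 0.3898 = 2.6.

2.6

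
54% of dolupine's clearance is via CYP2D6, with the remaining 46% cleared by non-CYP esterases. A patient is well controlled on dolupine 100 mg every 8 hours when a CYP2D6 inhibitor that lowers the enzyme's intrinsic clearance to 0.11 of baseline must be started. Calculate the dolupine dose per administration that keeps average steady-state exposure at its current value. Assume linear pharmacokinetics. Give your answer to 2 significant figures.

CYP2D6: 0.54 × 0.11 = 0.0594
Other: 0.46 (unchanged)
New clearance relative to baseline: 0.0594 + 0.46 = 0.5194.
To maintain the same steady-state level, dose must scale with clearance: new dose = 100 × 0.5194 = 52 mg.

52 mg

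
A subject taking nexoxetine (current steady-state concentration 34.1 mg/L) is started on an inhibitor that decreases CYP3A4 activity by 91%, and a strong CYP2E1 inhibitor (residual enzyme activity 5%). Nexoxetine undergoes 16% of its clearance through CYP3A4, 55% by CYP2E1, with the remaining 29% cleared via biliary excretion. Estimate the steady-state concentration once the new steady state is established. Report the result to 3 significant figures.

CYP3A4: 0.16 × 0.09 = 0.0144
CYP2E1: 0.55 × 0.05 = 0.0275
Other: 0.29 (unchanged)
New clearance relative to baseline: 0.0144 + 0.0275 + 0.29 = 0.3319.
New steady-state concentration = 34.1 / 0.3319 = 103 mg/L (concentration scales inversely with clearance).

103 mg/L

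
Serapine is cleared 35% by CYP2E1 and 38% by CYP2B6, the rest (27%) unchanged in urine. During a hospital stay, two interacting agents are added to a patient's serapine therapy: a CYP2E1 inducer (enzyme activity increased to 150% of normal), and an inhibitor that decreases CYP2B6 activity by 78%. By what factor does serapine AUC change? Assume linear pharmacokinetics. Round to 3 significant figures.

1.14

The CYP2E1 pathway (35% of clearance) is boosted to 1.5× activity: 0.35 × 1.5 = 0.525.
The CYP2B6 pathway (38% of clearance) falls to 0.22× activity: 0.38 × 0.22 = 0.0836.
The remaining 27% of clearance is unaffected.
Relative clearance = 0.525 + 0.0836 + 0.27 = 0.8786.
AUC ∝ 1/CL: fold-change = 1 / 0.8786 = 1.14.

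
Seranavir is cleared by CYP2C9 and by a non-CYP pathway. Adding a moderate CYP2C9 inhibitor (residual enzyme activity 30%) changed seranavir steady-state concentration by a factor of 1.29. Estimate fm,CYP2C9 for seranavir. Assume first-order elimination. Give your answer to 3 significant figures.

CL'/CL = 1 / 1.29 = 0.7752
0.3·fm + (1 − fm) = 0.7752
fm = (0.7752 − 1) / (0.3 − 1) = 0.321

0.321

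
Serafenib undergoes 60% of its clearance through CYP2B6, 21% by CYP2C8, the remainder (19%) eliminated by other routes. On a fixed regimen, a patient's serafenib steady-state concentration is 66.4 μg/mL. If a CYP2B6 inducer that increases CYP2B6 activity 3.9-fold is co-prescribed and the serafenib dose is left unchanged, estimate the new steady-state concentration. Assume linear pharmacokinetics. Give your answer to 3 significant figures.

24.2 μg/mL

The CYP2B6 pathway (60% of clearance) is boosted to 3.9× activity: 0.6 × 3.9 = 2.34.
CYP2C8 (21%) and the residual 19% are unaffected.
New clearance relative to baseline: 2.34 + 0.21 + 0.19 = 2.74.
Steady-state concentration ∝ 1/CL, so new value = 66.4 / 2.74 = 24.2 μg/mL.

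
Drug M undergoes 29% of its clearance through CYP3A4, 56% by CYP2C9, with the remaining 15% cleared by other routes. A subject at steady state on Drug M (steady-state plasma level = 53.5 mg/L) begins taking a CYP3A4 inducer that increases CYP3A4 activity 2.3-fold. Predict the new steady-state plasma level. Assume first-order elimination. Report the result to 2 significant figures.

The CYP3A4 pathway (29% of clearance) rises to 2.3× activity: 0.29 × 2.3 = 0.667.
CYP2C9 (56%) and the residual 15% are unaffected.
Relative clearance = 0.667 + 0.56 + 0.15 = 1.377.
New steady-state plasma level = baseline ÷ relative clearance = 53.5 / 1.377 = 39 mg/L.

39 mg/L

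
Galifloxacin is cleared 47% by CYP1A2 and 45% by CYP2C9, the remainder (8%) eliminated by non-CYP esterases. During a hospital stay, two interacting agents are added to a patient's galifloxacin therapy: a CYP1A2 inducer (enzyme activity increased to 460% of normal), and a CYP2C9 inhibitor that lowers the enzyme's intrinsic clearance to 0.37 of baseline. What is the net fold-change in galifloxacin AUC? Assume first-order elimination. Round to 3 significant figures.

The CYP1A2 pathway (47% of clearance) increases to 4.6× activity: 0.47 × 4.6 = 2.162.
The CYP2C9 pathway (45% of clearance) falls to 0.37× activity: 0.45 × 0.37 = 0.1665.
The remaining 8% of clearance is unaffected.
CL_new/CL_old = 2.162 + 0.1665 + 0.08 = 2.4085.
Because AUC varies inversely with clearance, the combined effect is 1 / 2.4085 = 0.415.

0.415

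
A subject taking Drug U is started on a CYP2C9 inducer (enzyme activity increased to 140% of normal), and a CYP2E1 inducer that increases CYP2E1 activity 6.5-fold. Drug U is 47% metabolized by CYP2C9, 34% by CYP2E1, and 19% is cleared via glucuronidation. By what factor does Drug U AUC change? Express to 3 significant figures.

0.327

The CYP2C9 pathway (47% of clearance) is boosted to 1.4× activity: 0.47 × 1.4 = 0.658.
The CYP2E1 pathway (34% of clearance) increases to 6.5× activity: 0.34 × 6.5 = 2.21.
Non-CYP routes (19%) are unchanged.
Relative clearance = 0.658 + 2.21 + 0.19 = 3.058.
AUC ∝ 1/CL: fold-change = 1 / 3.058 = 0.327.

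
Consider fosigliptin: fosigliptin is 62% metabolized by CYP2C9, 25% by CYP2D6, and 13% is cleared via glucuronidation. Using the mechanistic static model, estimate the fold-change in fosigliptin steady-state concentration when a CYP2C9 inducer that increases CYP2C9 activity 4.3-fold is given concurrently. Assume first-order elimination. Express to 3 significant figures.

CYP2C9: 0.62 × 4.3 = 2.666
CYP2D6: 0.25 (unchanged)
Other: 0.13 (unchanged)
New clearance relative to baseline: 2.666 + 0.25 + 0.13 = 3.046.
Steady-state concentration is inversely proportional to clearance, so the fold-change is 1 / 3.046 = 0.328.

0.328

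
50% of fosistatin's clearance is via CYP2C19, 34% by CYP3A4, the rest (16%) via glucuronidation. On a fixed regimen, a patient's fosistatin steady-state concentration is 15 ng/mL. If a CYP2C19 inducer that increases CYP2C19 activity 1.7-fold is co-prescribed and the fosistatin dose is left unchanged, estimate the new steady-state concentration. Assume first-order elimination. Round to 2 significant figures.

11 ng/mL

CYP2C19: 0.5 × 1.7 = 0.85
CYP3A4: 0.34 (unchanged)
Other: 0.16 (unchanged)
Relative clearance = 0.85 + 0.34 + 0.16 = 1.35.
Steady-state concentration ∝ 1/CL, so new value = 15 / 1.35 = 11 ng/mL.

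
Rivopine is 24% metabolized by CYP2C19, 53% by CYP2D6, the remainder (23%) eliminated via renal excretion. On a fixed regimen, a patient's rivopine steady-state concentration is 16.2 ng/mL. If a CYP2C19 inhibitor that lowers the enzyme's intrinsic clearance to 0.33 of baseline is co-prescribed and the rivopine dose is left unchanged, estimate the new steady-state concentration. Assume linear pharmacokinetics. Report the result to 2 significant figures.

19 ng/mL

The CYP2C19 pathway (24% of clearance) falls to 0.33× activity: 0.24 × 0.33 = 0.0792.
CYP2D6 (53%) and the residual 23% are unaffected.
Relative clearance = 0.0792 + 0.53 + 0.23 = 0.8392.
Steady-state concentration ∝ 1/CL, so new value = 16.2 / 0.8392 = 19 ng/mL.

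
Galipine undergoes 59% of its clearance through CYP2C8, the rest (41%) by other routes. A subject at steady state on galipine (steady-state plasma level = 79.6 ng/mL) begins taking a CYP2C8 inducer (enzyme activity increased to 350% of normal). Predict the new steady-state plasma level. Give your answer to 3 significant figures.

The CYP2C8 pathway (59% of clearance) increases to 3.5× activity: 0.59 × 3.5 = 2.065.
The remaining 41% of clearance is unaffected.
Relative clearance = 2.065 + 0.41 = 2.475.
With dosing unchanged, steady-state plasma level scales as 1/CL: 79.6 / 2.475 = 32.2 ng/mL.

32.2 ng/mL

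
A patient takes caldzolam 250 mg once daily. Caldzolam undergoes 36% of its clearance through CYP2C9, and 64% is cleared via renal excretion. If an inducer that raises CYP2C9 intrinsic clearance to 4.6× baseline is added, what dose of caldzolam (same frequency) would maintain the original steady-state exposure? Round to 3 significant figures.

574 mg

CYP2C9: 0.36 × 4.6 = 1.656
Other: 0.64 (unchanged)
New clearance relative to baseline: 1.656 + 0.64 = 2.296.
To maintain the same steady-state level, dose must scale with clearance: new dose = 250 × 2.296 = 574 mg.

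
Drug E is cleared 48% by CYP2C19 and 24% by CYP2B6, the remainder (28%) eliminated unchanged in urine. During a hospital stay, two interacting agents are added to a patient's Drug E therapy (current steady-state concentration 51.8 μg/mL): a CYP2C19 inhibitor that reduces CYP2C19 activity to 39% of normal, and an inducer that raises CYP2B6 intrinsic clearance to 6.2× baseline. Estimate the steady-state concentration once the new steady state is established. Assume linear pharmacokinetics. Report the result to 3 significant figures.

26.5 μg/mL

The CYP2C19 pathway (48% of clearance) is reduced to 0.39× activity: 0.48 × 0.39 = 0.1872.
The CYP2B6 pathway (24% of clearance) is boosted to 6.2× activity: 0.24 × 6.2 = 1.488.
Non-CYP routes (28%) are unchanged.
New clearance relative to baseline: 0.1872 + 1.488 + 0.28 = 1.9552.
Dividing the baseline by the relative clearance: 51.8 / 1.9552 = 26.5 μg/mL.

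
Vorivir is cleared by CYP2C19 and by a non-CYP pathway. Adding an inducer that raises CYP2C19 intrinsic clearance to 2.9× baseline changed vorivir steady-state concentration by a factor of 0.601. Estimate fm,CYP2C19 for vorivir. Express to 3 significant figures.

Let x = fm,CYP2C19. Because steady-state concentration ∝ 1/CL, relative clearance rose to 1/0.601 = 1.664.
Only the CYP2C19 route changed, so 1.664 = x·2.9 + (1 − x), giving x = 0.349.

0.349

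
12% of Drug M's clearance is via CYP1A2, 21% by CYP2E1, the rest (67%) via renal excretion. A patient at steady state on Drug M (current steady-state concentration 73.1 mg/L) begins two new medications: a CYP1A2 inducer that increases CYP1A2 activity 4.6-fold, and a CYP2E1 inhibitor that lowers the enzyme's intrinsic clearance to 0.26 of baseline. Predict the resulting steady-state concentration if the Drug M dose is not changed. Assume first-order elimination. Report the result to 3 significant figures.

The CYP1A2 pathway (12% of clearance) is boosted to 4.6× activity: 0.12 × 4.6 = 0.552.
The CYP2E1 pathway (21% of clearance) drops to 0.26× activity: 0.21 × 0.26 = 0.0546.
The remaining 67% of clearance is unaffected.
New clearance relative to baseline: 0.552 + 0.0546 + 0.67 = 1.2766.
Steady-state concentration ∝ 1/CL: new value = 73.1 / 1.2766 = 57.3 mg/L.

57.3 mg/L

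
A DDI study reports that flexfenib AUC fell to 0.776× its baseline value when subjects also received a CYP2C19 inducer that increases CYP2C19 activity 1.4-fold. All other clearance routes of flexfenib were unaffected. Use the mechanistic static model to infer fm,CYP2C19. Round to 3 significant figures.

0.722

CL'/CL = 1 / 0.776 = 1.289
1.4·fm + (1 − fm) = 1.289
fm = (1.289 − 1) / (1.4 − 1) = 0.722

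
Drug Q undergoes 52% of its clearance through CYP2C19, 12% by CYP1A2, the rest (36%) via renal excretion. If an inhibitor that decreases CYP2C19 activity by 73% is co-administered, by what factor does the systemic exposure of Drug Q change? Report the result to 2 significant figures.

1.6

CYP2C19: 0.52 × 0.27 = 0.1404
CYP1A2: 0.12 (unchanged)
Other: 0.36 (unchanged)
Relative clearance = 0.1404 + 0.12 + 0.36 = 0.6204.
Systemic exposure is inversely proportional to clearance, so the fold-change is 1 / 0.6204 = 1.6.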